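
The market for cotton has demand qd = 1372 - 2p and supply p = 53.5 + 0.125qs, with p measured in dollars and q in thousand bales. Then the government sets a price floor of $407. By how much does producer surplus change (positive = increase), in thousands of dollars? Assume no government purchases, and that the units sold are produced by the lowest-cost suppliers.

Rearranging supply gives qs = 8p - 428. Without the control the market clears where 1372 - 2p = 8p - 428, i.e. p* = 180 and q* = 1012.
The floor of 407 is above the equilibrium price 180, so it binds.
At p = 407: qd = 1372 - 2·407 = 558 and qs = 8·407 - 428 = 2828.
Producer surplus without the control is ½ · (180 - 53.5) · 1012 = 64009.
With the floor, 558 units are sold at 407. The supply price at q = 558 is 123.25, so PS = ½ · [(407 - 53.5) + (407 - 123.25)] · 558 = 177792.75.
Change in producer surplus = 177792.75 - 64009 = 113783.75.

113783.75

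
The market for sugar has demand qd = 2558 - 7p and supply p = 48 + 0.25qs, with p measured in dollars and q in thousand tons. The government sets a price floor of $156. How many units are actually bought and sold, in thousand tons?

Rearranging supply gives qs = 4p - 192. Setting quantity demanded equal to quantity supplied, 2558 - 7p = 4p - 192, gives p* = 250 and q* = 808.
Since 156 is below p* = 250, the floor does not bind and the free-market outcome prevails.

808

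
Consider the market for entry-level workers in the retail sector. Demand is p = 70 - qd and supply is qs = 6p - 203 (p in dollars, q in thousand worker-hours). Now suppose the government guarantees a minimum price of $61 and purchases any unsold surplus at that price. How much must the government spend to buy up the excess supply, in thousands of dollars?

Rearranging demand gives qd = 70 - p. Equilibrium: 70 - p = 6p - 203, so 273 = 7p and p* = 39, q* = 31.
The floor of 61 is above the equilibrium price 39, so it binds.
At p = 61: qd = 70 - 61 = 9 and qs = 6·61 - 203 = 163.
Surplus = qs - qd = 154.
Government expenditure = surplus × support price = 154 × 61 = 9394.

9394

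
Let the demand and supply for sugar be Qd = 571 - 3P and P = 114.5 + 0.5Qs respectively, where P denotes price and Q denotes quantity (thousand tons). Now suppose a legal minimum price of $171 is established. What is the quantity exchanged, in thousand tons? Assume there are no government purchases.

58

Rearranging supply gives Qs = 2P - 229. Setting quantity demanded equal to quantity supplied, 571 - 3P = 2P - 229, gives P* = 160 and Q* = 91.
The floor of 171 is above the equilibrium price 160, so it binds.
At P = 171: Qd = 571 - 3·171 = 58 and Qs = 2·171 - 229 = 113.
The quantity actually transacted is the short side, demand: 58.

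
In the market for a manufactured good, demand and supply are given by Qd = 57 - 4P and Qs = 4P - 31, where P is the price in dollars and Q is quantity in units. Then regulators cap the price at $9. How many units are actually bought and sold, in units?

Without the control the market clears where 57 - 4P = 4P - 31, i.e. P* = 11 and Q* = 13.
The ceiling of 9 is below the equilibrium price 11, so it binds.
At P = 9: Qd = 57 - 4·9 = 21 and Qs = 4·9 - 31 = 5.
The quantity actually transacted is the short side, supply: 5.

5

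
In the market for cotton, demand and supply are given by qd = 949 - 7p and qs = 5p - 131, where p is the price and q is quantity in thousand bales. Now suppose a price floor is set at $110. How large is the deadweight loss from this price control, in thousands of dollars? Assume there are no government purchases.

Equilibrium: 949 - 7p = 5p - 131, so 1080 = 12p and p* = 90, q* = 319.
The floor of 110 is above the equilibrium price 90, so it binds.
At p = 110: qd = 949 - 7·110 = 179 and qs = 5·110 - 131 = 419.
Quantity traded falls to 179. At q = 179 the demand price is (949 - 179)/7 = 110 and the supply price is (131 + 179)/5 = 62.
Deadweight loss = ½ · (110 - 62) · (319 - 179) = ½ · 48 · 140 = 3360.

3360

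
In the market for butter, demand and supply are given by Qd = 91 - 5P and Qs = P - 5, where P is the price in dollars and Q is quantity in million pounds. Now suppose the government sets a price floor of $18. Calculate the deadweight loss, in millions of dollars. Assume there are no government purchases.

60

Equilibrium: 91 - 5P = P - 5, so 96 = 6P and P* = 16, Q* = 11.
The floor of 18 is above the equilibrium price 16, so it binds.
At P = 18: Qd = 91 - 5·18 = 1 and Qs = 18 - 5 = 13.
Quantity traded falls to 1. At Q = 1 the demand price is (91 - 1)/5 = 18 and the supply price is 5 + 1 = 6.
Deadweight loss = ½ · (18 - 6) · (11 - 1) = ½ · 12 · 10 = 60.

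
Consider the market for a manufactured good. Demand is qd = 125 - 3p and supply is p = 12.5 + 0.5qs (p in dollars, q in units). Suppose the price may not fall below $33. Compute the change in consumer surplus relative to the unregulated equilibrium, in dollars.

Rearranging supply gives qs = 2p - 25. Without the control the market clears where 125 - 3p = 2p - 25, i.e. p* = 30 and q* = 35.
Because the floor (33) lies above the market-clearing price, it is binding.
At p = 33: qd = 125 - 3·33 = 26 and qs = 2·33 - 25 = 41.
Consumer surplus without the control is ½ · (125/3 - 30) · 35 = 1225/6.
With the floor, consumers buy 26 units at 33, so CS = ½ · (125/3 - 33) · 26 = 338/3.
Change in consumer surplus = 338/3 - 1225/6 = -91.5.

-91.5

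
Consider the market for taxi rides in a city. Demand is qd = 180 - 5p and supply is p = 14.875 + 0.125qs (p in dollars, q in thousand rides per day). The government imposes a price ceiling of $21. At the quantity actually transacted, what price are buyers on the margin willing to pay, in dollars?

Rearranging supply gives qs = 8p - 119. Setting quantity demanded equal to quantity supplied, 180 - 5p = 8p - 119, gives p* = 23 and q* = 65.
The ceiling of 21 is below the equilibrium price 23, so it binds.
At p = 21: qd = 180 - 5·21 = 75 and qs = 8·21 - 119 = 49.
Only 49 units reach the market. On the demand curve, the marginal buyer's willingness to pay at q = 49 is (180 - 49)/5 = 26.2.

26.2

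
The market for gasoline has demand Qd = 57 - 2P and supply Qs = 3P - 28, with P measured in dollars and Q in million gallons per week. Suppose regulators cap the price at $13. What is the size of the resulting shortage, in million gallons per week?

20

In a free market, 57 - 2P = 3P - 28 gives the equilibrium P* = 17, Q* = 23.
Because the ceiling (13) lies below the market-clearing price, it is binding.
At P = 13: Qd = 57 - 2·13 = 31 and Qs = 3·13 - 28 = 11.
Shortage = Qd - Qs = 31 - 11 = 20.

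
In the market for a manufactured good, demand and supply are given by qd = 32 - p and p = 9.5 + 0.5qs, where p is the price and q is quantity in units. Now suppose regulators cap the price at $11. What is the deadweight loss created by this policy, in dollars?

108

Rearranging supply gives qs = 2p - 19. Equilibrium: 32 - p = 2p - 19, so 51 = 3p and p* = 17, q* = 15.
Because the ceiling (11) lies below the market-clearing price, it is binding.
At p = 11: qd = 32 - 11 = 21 and qs = 2·11 - 19 = 3.
Quantity traded falls to 3. At q = 3 the demand price is 32 - 3 = 29 and the supply price is (19 + 3)/2 = 11.
Deadweight loss = ½ · (29 - 11) · (15 - 3) = ½ · 18 · 12 = 108.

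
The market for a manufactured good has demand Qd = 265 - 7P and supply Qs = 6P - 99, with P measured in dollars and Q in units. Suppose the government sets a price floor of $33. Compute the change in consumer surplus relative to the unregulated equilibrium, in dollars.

Without the control the market clears where 265 - 7P = 6P - 99, i.e. P* = 28 and Q* = 69.
The floor of 33 is above the equilibrium price 28, so it binds.
At P = 33: Qd = 265 - 7·33 = 34 and Qs = 6·33 - 99 = 99.
Consumer surplus without the control is ½ · (265/7 - 28) · 69 = 4761/14.
With the floor, consumers buy 34 units at 33, so CS = ½ · (265/7 - 33) · 34 = 578/7.
Change in consumer surplus = 578/7 - 4761/14 = -257.5.

-257.5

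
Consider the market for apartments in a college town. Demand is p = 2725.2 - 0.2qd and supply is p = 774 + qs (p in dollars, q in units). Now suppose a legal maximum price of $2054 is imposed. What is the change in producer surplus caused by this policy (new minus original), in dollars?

Rearranging demand gives qd = 13626 - 5p; rearranging supply gives qs = p - 774. Setting quantity demanded equal to quantity supplied, 13626 - 5p = p - 774, gives p* = 2400 and q* = 1626.
Because the ceiling (2054) lies below the market-clearing price, it is binding.
At p = 2054: qd = 13626 - 5·2054 = 3356 and qs = 2054 - 774 = 1280.
Producer surplus without the control is ½ · (2400 - 774) · 1626 = 1321938.
With the ceiling, producers sell 1280 units at 2054, so PS = ½ · (2054 - 774) · 1280 = 819200.
Change in producer surplus = 819200 - 1321938 = -502738.

-502738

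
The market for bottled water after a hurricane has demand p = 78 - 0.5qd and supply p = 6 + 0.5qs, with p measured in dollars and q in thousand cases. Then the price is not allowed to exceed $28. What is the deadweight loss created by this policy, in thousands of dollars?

392

Rearranging demand gives qd = 156 - 2p; rearranging supply gives qs = 2p - 12. Setting quantity demanded equal to quantity supplied, 156 - 2p = 2p - 12, gives p* = 42 and q* = 72.
The ceiling of 28 is below the equilibrium price 42, so it binds.
At p = 28: qd = 156 - 2·28 = 100 and qs = 2·28 - 12 = 44.
Quantity traded falls to 44. At q = 44 the demand price is (156 - 44)/2 = 56 and the supply price is (12 + 44)/2 = 28.
Deadweight loss = ½ · (56 - 28) · (72 - 44) = ½ · 28 · 28 = 392.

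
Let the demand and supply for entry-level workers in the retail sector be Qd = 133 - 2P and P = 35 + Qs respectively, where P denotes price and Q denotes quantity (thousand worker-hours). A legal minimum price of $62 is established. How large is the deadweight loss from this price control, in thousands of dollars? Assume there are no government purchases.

108

Rearranging supply gives Qs = P - 35. Without the control the market clears where 133 - 2P = P - 35, i.e. P* = 56 and Q* = 21.
Because the floor (62) lies above the market-clearing price, it is binding.
At P = 62: Qd = 133 - 2·62 = 9 and Qs = 62 - 35 = 27.
Quantity traded falls to 9. At Q = 9 the demand price is (133 - 9)/2 = 62 and the supply price is 35 + 9 = 44.
Deadweight loss = ½ · (62 - 44) · (21 - 9) = ½ · 18 · 12 = 108.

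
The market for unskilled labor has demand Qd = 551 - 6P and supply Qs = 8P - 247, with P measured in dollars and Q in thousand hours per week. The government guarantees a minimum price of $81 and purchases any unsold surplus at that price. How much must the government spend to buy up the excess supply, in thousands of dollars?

27216

Without the control the market clears where 551 - 6P = 8P - 247, i.e. P* = 57 and Q* = 209.
The floor of 81 is above the equilibrium price 57, so it binds.
At P = 81: Qd = 551 - 6·81 = 65 and Qs = 8·81 - 247 = 401.
Surplus = Qs - Qd = 336.
Government expenditure = surplus × support price = 336 × 81 = 27216.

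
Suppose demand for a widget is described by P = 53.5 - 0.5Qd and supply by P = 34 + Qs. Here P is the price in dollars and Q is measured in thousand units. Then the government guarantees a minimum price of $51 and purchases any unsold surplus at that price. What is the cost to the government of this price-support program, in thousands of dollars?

Rearranging demand gives Qd = 107 - 2P; rearranging supply gives Qs = P - 34. Equilibrium: 107 - 2P = P - 34, so 141 = 3P and P* = 47, Q* = 13.
Since 51 > 47, the floor is binding.
At P = 51: Qd = 107 - 2·51 = 5 and Qs = 51 - 34 = 17.
Surplus = Qs - Qd = 12.
Government expenditure = surplus × support price = 12 × 51 = 612.

612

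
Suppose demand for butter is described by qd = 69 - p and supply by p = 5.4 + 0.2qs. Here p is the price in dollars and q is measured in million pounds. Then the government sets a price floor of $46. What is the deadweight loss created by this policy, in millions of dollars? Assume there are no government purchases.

Rearranging supply gives qs = 5p - 27. Without the control the market clears where 69 - p = 5p - 27, i.e. p* = 16 and q* = 53.
Because the floor (46) lies above the market-clearing price, it is binding.
At p = 46: qd = 69 - 46 = 23 and qs = 5·46 - 27 = 203.
Quantity traded falls to 23. At q = 23 the demand price is 69 - 23 = 46 and the supply price is (27 + 23)/5 = 10.
Deadweight loss = ½ · (46 - 10) · (53 - 23) = ½ · 36 · 30 = 540.

540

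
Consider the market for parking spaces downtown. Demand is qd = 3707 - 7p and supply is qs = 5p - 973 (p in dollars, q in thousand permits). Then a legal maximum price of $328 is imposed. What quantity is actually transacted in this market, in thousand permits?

Without the control the market clears where 3707 - 7p = 5p - 973, i.e. p* = 390 and q* = 977.
The ceiling of 328 is below the equilibrium price 390, so it binds.
At p = 328: qd = 3707 - 7·328 = 1411 and qs = 5·328 - 973 = 667.
The quantity actually transacted is the short side, supply: 667.

667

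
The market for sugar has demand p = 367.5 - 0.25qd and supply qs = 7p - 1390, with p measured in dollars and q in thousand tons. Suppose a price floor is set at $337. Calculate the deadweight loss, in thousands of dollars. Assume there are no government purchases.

18634

Rearranging demand gives qd = 1470 - 4p. Setting quantity demanded equal to quantity supplied, 1470 - 4p = 7p - 1390, gives p* = 260 and q* = 430.
The floor of 337 is above the equilibrium price 260, so it binds.
At p = 337: qd = 1470 - 4·337 = 122 and qs = 7·337 - 1390 = 969.
Quantity traded falls to 122. At q = 122 the demand price is (1470 - 122)/4 = 337 and the supply price is (1390 + 122)/7 = 216.
Deadweight loss = ½ · (337 - 216) · (430 - 122) = ½ · 121 · 308 = 18634.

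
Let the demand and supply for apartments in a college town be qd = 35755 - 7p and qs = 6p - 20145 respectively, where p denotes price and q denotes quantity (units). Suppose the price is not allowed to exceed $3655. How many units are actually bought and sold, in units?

1785

Equilibrium: 35755 - 7p = 6p - 20145, so 55900 = 13p and p* = 4300, q* = 5655.
The ceiling of 3655 is below the equilibrium price 4300, so it binds.
At p = 3655: qd = 35755 - 7·3655 = 10170 and qs = 6·3655 - 20145 = 1785.
The quantity actually transacted is the short side, supply: 1785.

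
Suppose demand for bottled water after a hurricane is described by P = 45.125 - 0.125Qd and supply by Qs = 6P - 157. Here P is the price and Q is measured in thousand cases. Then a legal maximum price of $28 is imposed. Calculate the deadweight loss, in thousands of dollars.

Rearranging demand gives Qd = 361 - 8P. Without the control the market clears where 361 - 8P = 6P - 157, i.e. P* = 37 and Q* = 65.
Because the ceiling (28) lies below the market-clearing price, it is binding.
At P = 28: Qd = 361 - 8·28 = 137 and Qs = 6·28 - 157 = 11.
Quantity traded falls to 11. At Q = 11 the demand price is (361 - 11)/8 = 43.75 and the supply price is (157 + 11)/6 = 28.
Deadweight loss = ½ · (43.75 - 28) · (65 - 11) = ½ · 15.75 · 54 = 425.25.

425.25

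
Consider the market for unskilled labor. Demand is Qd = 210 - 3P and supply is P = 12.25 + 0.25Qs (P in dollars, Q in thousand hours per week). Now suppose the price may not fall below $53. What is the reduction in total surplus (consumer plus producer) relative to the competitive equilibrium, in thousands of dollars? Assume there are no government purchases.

672

Rearranging supply gives Qs = 4P - 49. In a free market, 210 - 3P = 4P - 49 gives the equilibrium P* = 37, Q* = 99.
Because the floor (53) lies above the market-clearing price, it is binding.
At P = 53: Qd = 210 - 3·53 = 51 and Qs = 4·53 - 49 = 163.
Quantity traded falls to 51. At Q = 51 the demand price is (210 - 51)/3 = 53 and the supply price is (49 + 51)/4 = 25.
Deadweight loss = ½ · (53 - 25) · (99 - 51) = ½ · 28 · 48 = 672.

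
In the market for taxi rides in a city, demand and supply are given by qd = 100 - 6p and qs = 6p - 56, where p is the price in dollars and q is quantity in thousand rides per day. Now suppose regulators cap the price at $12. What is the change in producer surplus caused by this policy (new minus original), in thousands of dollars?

-19

In a free market, 100 - 6p = 6p - 56 gives the equilibrium p* = 13, q* = 22.
Because the ceiling (12) lies below the market-clearing price, it is binding.
At p = 12: qd = 100 - 6·12 = 28 and qs = 6·12 - 56 = 16.
Producer surplus without the control is ½ · (13 - 28/3) · 22 = 121/3.
With the ceiling, producers sell 16 units at 12, so PS = ½ · (12 - 28/3) · 16 = 64/3.
Change in producer surplus = 64/3 - 121/3 = -19.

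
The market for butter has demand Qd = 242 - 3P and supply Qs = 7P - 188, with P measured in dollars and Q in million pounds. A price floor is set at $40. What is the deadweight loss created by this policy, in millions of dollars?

Equilibrium: 242 - 3P = 7P - 188, so 430 = 10P and P* = 43, Q* = 113.
Since 40 is below P* = 43, the floor does not bind and the free-market outcome prevails.
Since the control does not bind, no trades are prevented and deadweight loss is zero.

0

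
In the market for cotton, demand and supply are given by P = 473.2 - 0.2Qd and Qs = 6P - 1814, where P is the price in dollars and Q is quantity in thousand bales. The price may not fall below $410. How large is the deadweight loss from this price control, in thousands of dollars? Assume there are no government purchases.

Rearranging demand gives Qd = 2366 - 5P. Setting quantity demanded equal to quantity supplied, 2366 - 5P = 6P - 1814, gives P* = 380 and Q* = 466.
The floor of 410 is above the equilibrium price 380, so it binds.
At P = 410: Qd = 2366 - 5·410 = 316 and Qs = 6·410 - 1814 = 646.
Quantity traded falls to 316. At Q = 316 the demand price is (2366 - 316)/5 = 410 and the supply price is (1814 + 316)/6 = 355.
Deadweight loss = ½ · (410 - 355) · (466 - 316) = ½ · 55 · 150 = 4125.

4125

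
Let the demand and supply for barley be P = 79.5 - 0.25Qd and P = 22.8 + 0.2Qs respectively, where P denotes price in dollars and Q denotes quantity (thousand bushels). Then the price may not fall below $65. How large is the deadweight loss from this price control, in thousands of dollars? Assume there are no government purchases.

1040.4

Rearranging demand gives Qd = 318 - 4P; rearranging supply gives Qs = 5P - 114. Equilibrium: 318 - 4P = 5P - 114, so 432 = 9P and P* = 48, Q* = 126.
Since 65 > 48, the floor is binding.
At P = 65: Qd = 318 - 4·65 = 58 and Qs = 5·65 - 114 = 211.
Quantity traded falls to 58. At Q = 58 the demand price is (318 - 58)/4 = 65 and the supply price is (114 + 58)/5 = 34.4.
Deadweight loss = ½ · (65 - 34.4) · (126 - 58) = ½ · 30.6 · 68 = 1040.4.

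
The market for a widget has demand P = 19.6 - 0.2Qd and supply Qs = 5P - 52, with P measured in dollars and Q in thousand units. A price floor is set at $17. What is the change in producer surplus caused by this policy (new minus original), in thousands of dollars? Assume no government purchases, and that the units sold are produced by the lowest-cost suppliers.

Rearranging demand gives Qd = 98 - 5P. Without the control the market clears where 98 - 5P = 5P - 52, i.e. P* = 15 and Q* = 23.
Since 17 > 15, the floor is binding.
At P = 17: Qd = 98 - 5·17 = 13 and Qs = 5·17 - 52 = 33.
Producer surplus without the control is ½ · (15 - 10.4) · 23 = 52.9.
With the floor, 13 units are sold at 17. The supply price at Q = 13 is 13, so PS = ½ · [(17 - 10.4) + (17 - 13)] · 13 = 68.9.
Change in producer surplus = 68.9 - 52.9 = 16.

16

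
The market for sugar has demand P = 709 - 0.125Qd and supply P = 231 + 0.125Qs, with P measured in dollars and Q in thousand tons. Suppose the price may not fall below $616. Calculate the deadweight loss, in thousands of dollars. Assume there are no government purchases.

Rearranging demand gives Qd = 5672 - 8P; rearranging supply gives Qs = 8P - 1848. Equilibrium: 5672 - 8P = 8P - 1848, so 7520 = 16P and P* = 470, Q* = 1912.
The floor of 616 is above the equilibrium price 470, so it binds.
At P = 616: Qd = 5672 - 8·616 = 744 and Qs = 8·616 - 1848 = 3080.
Quantity traded falls to 744. At Q = 744 the demand price is (5672 - 744)/8 = 616 and the supply price is (1848 + 744)/8 = 324.
Deadweight loss = ½ · (616 - 324) · (1912 - 744) = ½ · 292 · 1168 = 170528.

170528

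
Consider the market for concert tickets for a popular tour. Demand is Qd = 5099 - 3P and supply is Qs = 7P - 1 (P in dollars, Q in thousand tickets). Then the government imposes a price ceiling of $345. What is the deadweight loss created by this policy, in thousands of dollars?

317625

Without the control the market clears where 5099 - 3P = 7P - 1, i.e. P* = 510 and Q* = 3569.
Because the ceiling (345) lies below the market-clearing price, it is binding.
At P = 345: Qd = 5099 - 3·345 = 4064 and Qs = 7·345 - 1 = 2414.
Quantity traded falls to 2414. At Q = 2414 the demand price is (5099 - 2414)/3 = 895 and the supply price is (1 + 2414)/7 = 345.
Deadweight loss = ½ · (895 - 345) · (3569 - 2414) = ½ · 550 · 1155 = 317625.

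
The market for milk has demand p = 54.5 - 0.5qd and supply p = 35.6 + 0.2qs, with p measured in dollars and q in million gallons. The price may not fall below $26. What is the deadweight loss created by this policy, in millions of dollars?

Rearranging demand gives qd = 109 - 2p; rearranging supply gives qs = 5p - 178. Setting quantity demanded equal to quantity supplied, 109 - 2p = 5p - 178, gives p* = 41 and q* = 27.
Since 26 is below p* = 41, the floor does not bind and the free-market outcome prevails.
Since the control does not bind, no trades are prevented and deadweight loss is zero.

0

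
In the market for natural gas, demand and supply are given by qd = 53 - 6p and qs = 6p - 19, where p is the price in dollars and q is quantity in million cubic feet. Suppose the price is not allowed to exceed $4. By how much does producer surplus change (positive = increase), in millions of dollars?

Setting quantity demanded equal to quantity supplied, 53 - 6p = 6p - 19, gives p* = 6 and q* = 17.
Since 4 < 6, the ceiling is binding.
At p = 4: qd = 53 - 6·4 = 29 and qs = 6·4 - 19 = 5.
Producer surplus without the control is ½ · (6 - 19/6) · 17 = 289/12.
With the ceiling, producers sell 5 units at 4, so PS = ½ · (4 - 19/6) · 5 = 25/12.
Change in producer surplus = 25/12 - 289/12 = -22.

-22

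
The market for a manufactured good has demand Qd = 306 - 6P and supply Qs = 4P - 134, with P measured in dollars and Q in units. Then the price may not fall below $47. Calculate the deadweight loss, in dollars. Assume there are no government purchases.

Equilibrium: 306 - 6P = 4P - 134, so 440 = 10P and P* = 44, Q* = 42.
Since 47 > 44, the floor is binding.
At P = 47: Qd = 306 - 6·47 = 24 and Qs = 4·47 - 134 = 54.
Quantity traded falls to 24. At Q = 24 the demand price is (306 - 24)/6 = 47 and the supply price is (134 + 24)/4 = 39.5.
Deadweight loss = ½ · (47 - 39.5) · (42 - 24) = ½ · 7.5 · 18 = 67.5.

67.5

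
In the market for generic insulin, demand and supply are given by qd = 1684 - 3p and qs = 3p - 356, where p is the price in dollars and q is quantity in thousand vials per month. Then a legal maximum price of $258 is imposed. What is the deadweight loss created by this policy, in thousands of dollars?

Setting quantity demanded equal to quantity supplied, 1684 - 3p = 3p - 356, gives p* = 340 and q* = 664.
Because the ceiling (258) lies below the market-clearing price, it is binding.
At p = 258: qd = 1684 - 3·258 = 910 and qs = 3·258 - 356 = 418.
Quantity traded falls to 418. At q = 418 the demand price is (1684 - 418)/3 = 422 and the supply price is (356 + 418)/3 = 258.
Deadweight loss = ½ · (422 - 258) · (664 - 418) = ½ · 164 · 246 = 20172.

20172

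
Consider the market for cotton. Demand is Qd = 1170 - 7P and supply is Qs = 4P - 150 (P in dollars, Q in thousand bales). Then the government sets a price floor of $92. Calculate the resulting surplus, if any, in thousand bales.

0

Without the control the market clears where 1170 - 7P = 4P - 150, i.e. P* = 120 and Q* = 330.
The floor of 92 is below the equilibrium price 120, so it is not binding; the market clears at P* = 120, Q* = 330.
Since the control does not bind, there is no surplus.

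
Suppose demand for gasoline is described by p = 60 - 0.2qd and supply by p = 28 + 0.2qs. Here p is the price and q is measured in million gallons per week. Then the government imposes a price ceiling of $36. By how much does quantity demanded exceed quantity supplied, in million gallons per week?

80

Rearranging demand gives qd = 300 - 5p; rearranging supply gives qs = 5p - 140. Setting quantity demanded equal to quantity supplied, 300 - 5p = 5p - 140, gives p* = 44 and q* = 80.
Since 36 < 44, the ceiling is binding.
At p = 36: qd = 300 - 5·36 = 120 and qs = 5·36 - 140 = 40.
Shortage = qd - qs = 120 - 40 = 80.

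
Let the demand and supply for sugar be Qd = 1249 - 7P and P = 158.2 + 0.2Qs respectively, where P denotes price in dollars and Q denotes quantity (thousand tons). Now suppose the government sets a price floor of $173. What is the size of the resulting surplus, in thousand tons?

36

Rearranging supply gives Qs = 5P - 791. Equilibrium: 1249 - 7P = 5P - 791, so 2040 = 12P and P* = 170, Q* = 59.
Because the floor (173) lies above the market-clearing price, it is binding.
At P = 173: Qd = 1249 - 7·173 = 38 and Qs = 5·173 - 791 = 74.
Surplus = Qs - Qd = 74 - 38 = 36.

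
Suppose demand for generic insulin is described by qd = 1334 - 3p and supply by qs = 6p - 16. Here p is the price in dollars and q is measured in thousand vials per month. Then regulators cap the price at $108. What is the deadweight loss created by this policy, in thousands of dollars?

15876

Equilibrium: 1334 - 3p = 6p - 16, so 1350 = 9p and p* = 150, q* = 884.
Since 108 < 150, the ceiling is binding.
At p = 108: qd = 1334 - 3·108 = 1010 and qs = 6·108 - 16 = 632.
Quantity traded falls to 632. At q = 632 the demand price is (1334 - 632)/3 = 234 and the supply price is (16 + 632)/6 = 108.
Deadweight loss = ½ · (234 - 108) · (884 - 632) = ½ · 126 · 252 = 15876.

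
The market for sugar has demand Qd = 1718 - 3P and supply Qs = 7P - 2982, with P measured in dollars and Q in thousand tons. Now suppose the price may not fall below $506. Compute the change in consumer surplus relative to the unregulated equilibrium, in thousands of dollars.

Equilibrium: 1718 - 3P = 7P - 2982, so 4700 = 10P and P* = 470, Q* = 308.
Since 506 > 470, the floor is binding.
At P = 506: Qd = 1718 - 3·506 = 200 and Qs = 7·506 - 2982 = 560.
Consumer surplus without the control is ½ · (1718/3 - 470) · 308 = 47432/3.
With the floor, consumers buy 200 units at 506, so CS = ½ · (1718/3 - 506) · 200 = 20000/3.
Change in consumer surplus = 20000/3 - 47432/3 = -9144.

-9144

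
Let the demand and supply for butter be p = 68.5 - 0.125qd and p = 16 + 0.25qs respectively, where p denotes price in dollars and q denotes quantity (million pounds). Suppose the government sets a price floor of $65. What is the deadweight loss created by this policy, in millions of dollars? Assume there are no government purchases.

Rearranging demand gives qd = 548 - 8p; rearranging supply gives qs = 4p - 64. In a free market, 548 - 8p = 4p - 64 gives the equilibrium p* = 51, q* = 140.
Since 65 > 51, the floor is binding.
At p = 65: qd = 548 - 8·65 = 28 and qs = 4·65 - 64 = 196.
Quantity traded falls to 28. At q = 28 the demand price is (548 - 28)/8 = 65 and the supply price is (64 + 28)/4 = 23.
Deadweight loss = ½ · (65 - 23) · (140 - 28) = ½ · 42 · 112 = 2352.

2352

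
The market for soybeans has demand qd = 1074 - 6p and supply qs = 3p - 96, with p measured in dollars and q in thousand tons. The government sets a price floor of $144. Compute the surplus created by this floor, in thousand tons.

126

Setting quantity demanded equal to quantity supplied, 1074 - 6p = 3p - 96, gives p* = 130 and q* = 294.
Since 144 > 130, the floor is binding.
At p = 144: qd = 1074 - 6·144 = 210 and qs = 3·144 - 96 = 336.
Surplus = qs - qd = 336 - 210 = 126.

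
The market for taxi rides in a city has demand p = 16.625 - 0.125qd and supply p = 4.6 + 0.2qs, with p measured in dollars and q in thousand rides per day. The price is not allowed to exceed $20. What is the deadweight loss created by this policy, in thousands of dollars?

Rearranging demand gives qd = 133 - 8p; rearranging supply gives qs = 5p - 23. Equilibrium: 133 - 8p = 5p - 23, so 156 = 13p and p* = 12, q* = 37.
The ceiling of 20 is above the equilibrium price 12, so it is not binding; the market clears at p* = 12, q* = 37.
Since the control does not bind, no trades are prevented and deadweight loss is zero.

0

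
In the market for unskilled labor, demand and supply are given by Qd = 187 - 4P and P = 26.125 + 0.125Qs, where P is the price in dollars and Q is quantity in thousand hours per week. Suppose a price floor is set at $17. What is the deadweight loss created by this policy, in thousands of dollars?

Rearranging supply gives Qs = 8P - 209. In a free market, 187 - 4P = 8P - 209 gives the equilibrium P* = 33, Q* = 55.
Since 17 is below P* = 33, the floor does not bind and the free-market outcome prevails.
Since the control does not bind, no trades are prevented and deadweight loss is zero.

0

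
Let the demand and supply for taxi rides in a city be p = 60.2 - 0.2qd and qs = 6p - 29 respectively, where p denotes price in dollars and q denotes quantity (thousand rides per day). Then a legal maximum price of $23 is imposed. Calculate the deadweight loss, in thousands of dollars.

323.4

Rearranging demand gives qd = 301 - 5p. Equilibrium: 301 - 5p = 6p - 29, so 330 = 11p and p* = 30, q* = 151.
The ceiling of 23 is below the equilibrium price 30, so it binds.
At p = 23: qd = 301 - 5·23 = 186 and qs = 6·23 - 29 = 109.
Quantity traded falls to 109. At q = 109 the demand price is (301 - 109)/5 = 38.4 and the supply price is (29 + 109)/6 = 23.
Deadweight loss = ½ · (38.4 - 23) · (151 - 109) = ½ · 15.4 · 42 = 323.4.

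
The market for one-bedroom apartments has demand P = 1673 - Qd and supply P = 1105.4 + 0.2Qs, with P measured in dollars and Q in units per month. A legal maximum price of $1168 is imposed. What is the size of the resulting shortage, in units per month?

192

Rearranging demand gives Qd = 1673 - P; rearranging supply gives Qs = 5P - 5527. Equilibrium: 1673 - P = 5P - 5527, so 7200 = 6P and P* = 1200, Q* = 473.
The ceiling of 1168 is below the equilibrium price 1200, so it binds.
At P = 1168: Qd = 1673 - 1168 = 505 and Qs = 5·1168 - 5527 = 313.
Shortage = Qd - Qs = 505 - 313 = 192.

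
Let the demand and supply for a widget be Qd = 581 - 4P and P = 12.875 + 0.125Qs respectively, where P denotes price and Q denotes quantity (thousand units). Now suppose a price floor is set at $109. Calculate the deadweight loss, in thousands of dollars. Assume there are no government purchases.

Rearranging supply gives Qs = 8P - 103. Without the control the market clears where 581 - 4P = 8P - 103, i.e. P* = 57 and Q* = 353.
Because the floor (109) lies above the market-clearing price, it is binding.
At P = 109: Qd = 581 - 4·109 = 145 and Qs = 8·109 - 103 = 769.
Quantity traded falls to 145. At Q = 145 the demand price is (581 - 145)/4 = 109 and the supply price is (103 + 145)/8 = 31.
Deadweight loss = ½ · (109 - 31) · (353 - 145) = ½ · 78 · 208 = 8112.

8112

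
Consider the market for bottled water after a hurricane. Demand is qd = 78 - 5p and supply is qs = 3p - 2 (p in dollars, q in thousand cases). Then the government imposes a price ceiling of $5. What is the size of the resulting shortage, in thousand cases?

Without the control the market clears where 78 - 5p = 3p - 2, i.e. p* = 10 and q* = 28.
The ceiling of 5 is below the equilibrium price 10, so it binds.
At p = 5: qd = 78 - 5·5 = 53 and qs = 3·5 - 2 = 13.
Shortage = qd - qs = 53 - 13 = 40.

40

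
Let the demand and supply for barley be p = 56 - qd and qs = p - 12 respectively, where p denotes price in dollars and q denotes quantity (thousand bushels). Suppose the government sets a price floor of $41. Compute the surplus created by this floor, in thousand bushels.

14

Rearranging demand gives qd = 56 - p. Setting quantity demanded equal to quantity supplied, 56 - p = p - 12, gives p* = 34 and q* = 22.
Because the floor (41) lies above the market-clearing price, it is binding.
At p = 41: qd = 56 - 41 = 15 and qs = 41 - 12 = 29.
Surplus = qs - qd = 29 - 15 = 14.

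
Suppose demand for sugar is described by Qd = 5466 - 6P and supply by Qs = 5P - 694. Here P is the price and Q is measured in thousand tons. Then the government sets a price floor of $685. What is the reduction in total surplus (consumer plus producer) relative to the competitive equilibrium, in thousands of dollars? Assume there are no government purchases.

Setting quantity demanded equal to quantity supplied, 5466 - 6P = 5P - 694, gives P* = 560 and Q* = 2106.
Because the floor (685) lies above the market-clearing price, it is binding.
At P = 685: Qd = 5466 - 6·685 = 1356 and Qs = 5·685 - 694 = 2731.
Quantity traded falls to 1356. At Q = 1356 the demand price is (5466 - 1356)/6 = 685 and the supply price is (694 + 1356)/5 = 410.
Deadweight loss = ½ · (685 - 410) · (2106 - 1356) = ½ · 275 · 750 = 103125.

103125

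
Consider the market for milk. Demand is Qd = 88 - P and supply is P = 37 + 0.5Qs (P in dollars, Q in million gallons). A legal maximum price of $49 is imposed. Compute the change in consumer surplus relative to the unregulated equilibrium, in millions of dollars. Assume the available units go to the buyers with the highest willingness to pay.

70

Rearranging supply gives Qs = 2P - 74. Setting quantity demanded equal to quantity supplied, 88 - P = 2P - 74, gives P* = 54 and Q* = 34.
The ceiling of 49 is below the equilibrium price 54, so it binds.
At P = 49: Qd = 88 - 49 = 39 and Qs = 2·49 - 74 = 24.
Consumer surplus without the control is ½ · (88 - 54) · 34 = 578.
With the ceiling, 24 units are sold at 49 (assume they go to the highest-value buyers). The demand price at Q = 24 is 64, so CS = ½ · [(88 - 49) + (64 - 49)] · 24 = 648.
Change in consumer surplus = 648 - 578 = 70.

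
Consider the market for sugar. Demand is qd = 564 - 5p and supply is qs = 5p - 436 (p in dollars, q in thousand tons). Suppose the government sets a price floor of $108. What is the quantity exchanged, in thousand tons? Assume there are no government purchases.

Setting quantity demanded equal to quantity supplied, 564 - 5p = 5p - 436, gives p* = 100 and q* = 64.
Because the floor (108) lies above the market-clearing price, it is binding.
At p = 108: qd = 564 - 5·108 = 24 and qs = 5·108 - 436 = 104.
The quantity actually transacted is the short side, demand: 24.

24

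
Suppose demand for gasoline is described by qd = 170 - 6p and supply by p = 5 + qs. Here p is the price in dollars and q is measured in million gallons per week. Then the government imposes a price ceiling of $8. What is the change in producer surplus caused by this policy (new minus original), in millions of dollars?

-195.5

Rearranging supply gives qs = p - 5. Without the control the market clears where 170 - 6p = p - 5, i.e. p* = 25 and q* = 20.
Because the ceiling (8) lies below the market-clearing price, it is binding.
At p = 8: qd = 170 - 6·8 = 122 and qs = 8 - 5 = 3.
Producer surplus without the control is ½ · (25 - 5) · 20 = 200.
With the ceiling, producers sell 3 units at 8, so PS = ½ · (8 - 5) · 3 = 4.5.
Change in producer surplus = 4.5 - 200 = -195.5.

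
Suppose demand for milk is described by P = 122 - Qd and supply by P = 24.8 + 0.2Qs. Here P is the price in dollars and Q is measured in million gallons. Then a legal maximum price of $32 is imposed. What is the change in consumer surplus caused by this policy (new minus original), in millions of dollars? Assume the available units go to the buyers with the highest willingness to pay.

-688.5

Rearranging demand gives Qd = 122 - P; rearranging supply gives Qs = 5P - 124. In a free market, 122 - P = 5P - 124 gives the equilibrium P* = 41, Q* = 81.
The ceiling of 32 is below the equilibrium price 41, so it binds.
At P = 32: Qd = 122 - 32 = 90 and Qs = 5·32 - 124 = 36.
Consumer surplus without the control is ½ · (122 - 41) · 81 = 3280.5.
With the ceiling, 36 units are sold at 32 (assume they go to the highest-value buyers). The demand price at Q = 36 is 86, so CS = ½ · [(122 - 32) + (86 - 32)] · 36 = 2592.
Change in consumer surplus = 2592 - 3280.5 = -688.5.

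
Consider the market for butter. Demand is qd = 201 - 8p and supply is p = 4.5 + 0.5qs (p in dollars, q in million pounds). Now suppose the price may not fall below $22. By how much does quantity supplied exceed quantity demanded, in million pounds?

10

Rearranging supply gives qs = 2p - 9. Equilibrium: 201 - 8p = 2p - 9, so 210 = 10p and p* = 21, q* = 33.
Since 22 > 21, the floor is binding.
At p = 22: qd = 201 - 8·22 = 25 and qs = 2·22 - 9 = 35.
Surplus = qs - qd = 35 - 25 = 10.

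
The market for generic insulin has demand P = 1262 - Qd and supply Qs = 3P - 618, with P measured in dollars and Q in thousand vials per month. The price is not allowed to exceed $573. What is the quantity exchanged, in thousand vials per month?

792

Rearranging demand gives Qd = 1262 - P. In a free market, 1262 - P = 3P - 618 gives the equilibrium P* = 470, Q* = 792.
The ceiling of 573 is above the equilibrium price 470, so it is not binding; the market clears at P* = 470, Q* = 792.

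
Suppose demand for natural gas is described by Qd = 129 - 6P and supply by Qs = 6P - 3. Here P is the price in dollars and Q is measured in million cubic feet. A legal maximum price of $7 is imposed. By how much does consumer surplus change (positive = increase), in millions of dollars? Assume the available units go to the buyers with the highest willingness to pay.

Without the control the market clears where 129 - 6P = 6P - 3, i.e. P* = 11 and Q* = 63.
The ceiling of 7 is below the equilibrium price 11, so it binds.
At P = 7: Qd = 129 - 6·7 = 87 and Qs = 6·7 - 3 = 39.
Consumer surplus without the control is ½ · (21.5 - 11) · 63 = 330.75.
With the ceiling, 39 units are sold at 7 (assume they go to the highest-value buyers). The demand price at Q = 39 is 15, so CS = ½ · [(21.5 - 7) + (15 - 7)] · 39 = 438.75.
Change in consumer surplus = 438.75 - 330.75 = 108.

108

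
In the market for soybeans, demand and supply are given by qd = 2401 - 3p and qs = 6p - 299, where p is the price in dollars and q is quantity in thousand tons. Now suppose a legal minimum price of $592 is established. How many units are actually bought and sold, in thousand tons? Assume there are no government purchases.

625

Without the control the market clears where 2401 - 3p = 6p - 299, i.e. p* = 300 and q* = 1501.
Because the floor (592) lies above the market-clearing price, it is binding.
At p = 592: qd = 2401 - 3·592 = 625 and qs = 6·592 - 299 = 3253.
The quantity actually transacted is the short side, demand: 625.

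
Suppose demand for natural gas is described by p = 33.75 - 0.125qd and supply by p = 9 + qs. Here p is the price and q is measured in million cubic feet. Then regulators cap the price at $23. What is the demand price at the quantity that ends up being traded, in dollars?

Rearranging demand gives qd = 270 - 8p; rearranging supply gives qs = p - 9. Without the control the market clears where 270 - 8p = p - 9, i.e. p* = 31 and q* = 22.
Since 23 < 31, the ceiling is binding.
At p = 23: qd = 270 - 8·23 = 86 and qs = 23 - 9 = 14.
Only 14 units reach the market. On the demand curve, the marginal buyer's willingness to pay at q = 14 is (270 - 14)/8 = 32.

32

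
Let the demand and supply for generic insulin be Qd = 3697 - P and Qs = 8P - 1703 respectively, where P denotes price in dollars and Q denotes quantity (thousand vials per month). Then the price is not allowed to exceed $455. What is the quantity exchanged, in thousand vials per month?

1937

Without the control the market clears where 3697 - P = 8P - 1703, i.e. P* = 600 and Q* = 3097.
Since 455 < 600, the ceiling is binding.
At P = 455: Qd = 3697 - 455 = 3242 and Qs = 8·455 - 1703 = 1937.
The quantity actually transacted is the short side, supply: 1937.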